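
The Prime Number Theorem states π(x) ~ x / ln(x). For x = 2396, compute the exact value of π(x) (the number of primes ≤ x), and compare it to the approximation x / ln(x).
π(2396) = 356;  x/ln(x) ≈ 307.91;  relative error ≈ 13.51%.

Directly count primes up to 2396: π(2396) = 356. The PNT approximation gives 2396/ln(2396) ≈ 2396/7.78156 ≈ 307.91. Relative error (π(x) − x/ln(x)) / π(x) ≈ 13.51%; the approximation is known to undercount slightly (Li(x) is a better estimate).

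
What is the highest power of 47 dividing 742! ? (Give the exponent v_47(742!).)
v_47(742!) = 15

Legendre's formula: v_p(n!) = Σ_{k ≥ 1} ⌊n / p^k⌋. For p = 47, n = 742, the terms are:
  ⌊742/47^1⌋ = ⌊742/47⌋ = 15
(the next term ⌊742/47^2⌋ = 0, terminating the sum). Summing: v_47(742!) = 15 = 15.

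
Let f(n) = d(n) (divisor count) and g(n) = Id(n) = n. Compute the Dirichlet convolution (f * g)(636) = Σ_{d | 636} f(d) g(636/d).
(d * Id)(636) = 3025

Divisors of 636: [1, 2, 3, 4, 6, 12, 53, 106, 159, 212, 318, 636]. For each d | 636:
  d = 1: d(1) · Id(636/1) = 1 · 636 = 636
  d = 2: d(2) · Id(636/2) = 2 · 318 = 636
  d = 3: d(3) · Id(636/3) = 2 · 212 = 424
  d = 4: d(4) · Id(636/4) = 3 · 159 = 477
  d = 6: d(6) · Id(636/6) = 4 · 106 = 424
  d = 12: d(12) · Id(636/12) = 6 · 53 = 318
  d = 53: d(53) · Id(636/53) = 2 · 12 = 24
  d = 106: d(106) · Id(636/106) = 4 · 6 = 24
  d = 159: d(159) · Id(636/159) = 4 · 4 = 16
  d = 212: d(212) · Id(636/212) = 6 · 3 = 18
  d = 318: d(318) · Id(636/318) = 8 · 2 = 16
  d = 636: d(636) · Id(636/636) = 12 · 1 = 12
Summing: (d * Id)(636) = 636 + 636 + 424 + 477 + 424 + 318 + 24 + 24 + 16 + 18 + 16 + 12 = 3025.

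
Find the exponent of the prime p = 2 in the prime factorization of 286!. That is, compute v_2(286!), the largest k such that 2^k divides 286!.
v_2(286!) = 281

Legendre's formula: v_p(n!) = Σ_{k ≥ 1} ⌊n / p^k⌋. For p = 2, n = 286, the terms are:
  ⌊286/2^1⌋ = ⌊286/2⌋ = 143
  ⌊286/2^2⌋ = ⌊286/4⌋ = 71
  ⌊286/2^3⌋ = ⌊286/8⌋ = 35
  ⌊286/2^4⌋ = ⌊286/16⌋ = 17
  ⌊286/2^5⌋ = ⌊286/32⌋ = 8
  ⌊286/2^6⌋ = ⌊286/64⌋ = 4
  ⌊286/2^7⌋ = ⌊286/128⌋ = 2
  ⌊286/2^8⌋ = ⌊286/256⌋ = 1
(the next term ⌊286/2^9⌋ = 0, terminating the sum). Summing: v_2(286!) = 143 + 71 + 35 + 17 + 8 + 4 + 2 + 1 = 281.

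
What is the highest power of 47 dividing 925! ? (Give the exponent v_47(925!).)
v_47(925!) = 19

Legendre's formula: v_p(n!) = Σ_{k ≥ 1} ⌊n / p^k⌋. For p = 47, n = 925, the terms are:
  ⌊925/47^1⌋ = ⌊925/47⌋ = 19
(the next term ⌊925/47^2⌋ = 0, terminating the sum). Summing: v_47(925!) = 19 = 19.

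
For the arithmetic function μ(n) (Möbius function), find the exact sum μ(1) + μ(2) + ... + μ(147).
Σ_{n ≤ 147} μ(n) = 1

Compute μ(n) for each 1 ≤ n ≤ 147: μ(1) = 1, μ(2) = -1, μ(3) = -1, μ(4) = 0, μ(5) = -1, μ(6) = 1, μ(7) = -1, μ(8) = 0, μ(9) = 0, μ(10) = 1, μ(11) = -1, μ(12) = 0, μ(13) = -1, μ(14) = 1, μ(15) = 1, μ(16) = 0, μ(17) = -1, μ(18) = 0, μ(19) = -1, μ(20) = 0, μ(21) = 1, μ(22) = 1, μ(23) = -1, μ(24) = 0, μ(25) = 0, μ(26) = 1, μ(27) = 0, μ(28) = 0, μ(29) = -1, μ(30) = -1, μ(31) = -1, μ(32) = 0, μ(33) = 1, μ(34) = 1, μ(35) = 1, μ(36) = 0, μ(37) = -1, μ(38) = 1, μ(39) = 1, μ(40) = 0, μ(41) = -1, μ(42) = -1, μ(43) = -1, μ(44) = 0, μ(45) = 0, μ(46) = 1, μ(47) = -1, μ(48) = 0, μ(49) = 0, μ(50) = 0, μ(51) = 1, μ(52) = 0, μ(53) = -1, μ(54) = 0, μ(55) = 1, μ(56) = 0, μ(57) = 1, μ(58) = 1, μ(59) = -1, μ(60) = 0, μ(61) = -1, μ(62) = 1, μ(63) = 0, μ(64) = 0, μ(65) = 1, μ(66) = -1, μ(67) = -1, μ(68) = 0, μ(69) = 1, μ(70) = -1, μ(71) = -1, μ(72) = 0, μ(73) = -1, μ(74) = 1, μ(75) = 0, μ(76) = 0, μ(77) = 1, μ(78) = -1, μ(79) = -1, μ(80) = 0, μ(81) = 0, μ(82) = 1, μ(83) = -1, μ(84) = 0, μ(85) = 1, μ(86) = 1, μ(87) = 1, μ(88) = 0, μ(89) = -1, μ(90) = 0, μ(91) = 1, μ(92) = 0, μ(93) = 1, μ(94) = 1, μ(95) = 1, μ(96) = 0, μ(97) = -1, μ(98) = 0, μ(99) = 0, μ(100) = 0, μ(101) = -1, μ(102) = -1, μ(103) = -1, μ(104) = 0, μ(105) = -1, μ(106) = 1, μ(107) = -1, μ(108) = 0, μ(109) = -1, μ(110) = -1, μ(111) = 1, μ(112) = 0, μ(113) = -1, μ(114) = -1, μ(115) = 1, μ(116) = 0, μ(117) = 0, μ(118) = 1, μ(119) = 1, μ(120) = 0, μ(121) = 0, μ(122) = 1, μ(123) = 1, μ(124) = 0, μ(125) = 0, μ(126) = 0, μ(127) = -1, μ(128) = 0, μ(129) = 1, μ(130) = -1, μ(131) = -1, μ(132) = 0, μ(133) = 1, μ(134) = 1, μ(135) = 0, μ(136) = 0, μ(137) = -1, μ(138) = -1, μ(139) = -1, μ(140) = 0, μ(141) = 1, μ(142) = 1, μ(143) = 1, μ(144) = 0, μ(145) = 1, μ(146) = 1, μ(147) = 0. Summing all 147 values: 1. (Mertens function M(x) = Σ_{n ≤ x} μ(n); on average M(x) should be small (PNT ⟺ M(x) = o(x)).)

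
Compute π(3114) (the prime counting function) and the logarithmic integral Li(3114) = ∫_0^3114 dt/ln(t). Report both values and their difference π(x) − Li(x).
π(3114) = 443;  Li(3114) ≈ 456.96;  π(x) − Li(x) ≈ -13.96.

Direct count of primes ≤ 3114 gives π(3114) = 443. Numerical evaluation of the logarithmic integral gives Li(3114) ≈ 456.96. The difference π(x) − Li(x) ≈ -13.96 is typically negative for small/moderate x (Li(x) overestimates), though Littlewood's theorem shows this sign changes infinitely often.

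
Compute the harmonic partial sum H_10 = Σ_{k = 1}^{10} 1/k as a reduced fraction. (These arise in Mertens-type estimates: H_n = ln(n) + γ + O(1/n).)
H_10 = 7381/2520

Direct summation: H_10 = 1 + 1/2 + ... + 1/10. The least common denominator is lcm(1, ..., 10) = 2520; over this denominator the numerator is 2520 + 1260 + 840 + 630 + 504 + 420 + 360 + 315 + 280 + 252 = 7381, so H_10 = 7381/2520 (already in lowest terms) ≈ 2.92897. (The PNT-adjacent estimate ln(10) + γ ≈ 2.87980 matches within O(1/n).)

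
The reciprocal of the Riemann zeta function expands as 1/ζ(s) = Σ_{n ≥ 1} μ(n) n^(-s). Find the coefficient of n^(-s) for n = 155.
μ(155) = 1

Factor n = 155 = 5 · 31. μ(n) = 0 if any exponent ≥ 2 (not squarefree); otherwise μ(n) = (−1)^{ω(n)} where ω(n) is the number of distinct prime factors. Applying: μ(155) = 1.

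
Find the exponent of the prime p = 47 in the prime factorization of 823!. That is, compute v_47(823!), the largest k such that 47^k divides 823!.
v_47(823!) = 17

Legendre's formula: v_p(n!) = Σ_{k ≥ 1} ⌊n / p^k⌋. For p = 47, n = 823, the terms are:
  ⌊823/47^1⌋ = ⌊823/47⌋ = 17
(the next term ⌊823/47^2⌋ = 0, terminating the sum). Summing: v_47(823!) = 17 = 17.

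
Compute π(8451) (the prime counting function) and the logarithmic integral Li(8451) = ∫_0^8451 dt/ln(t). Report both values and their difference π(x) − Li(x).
π(8451) = 1057;  Li(8451) ≈ 1076.44;  π(x) − Li(x) ≈ -19.44.

Direct count of primes ≤ 8451 gives π(8451) = 1057. Numerical evaluation of the logarithmic integral gives Li(8451) ≈ 1076.44. The difference π(x) − Li(x) ≈ -19.44 is typically negative for small/moderate x (Li(x) overestimates), though Littlewood's theorem shows this sign changes infinitely often.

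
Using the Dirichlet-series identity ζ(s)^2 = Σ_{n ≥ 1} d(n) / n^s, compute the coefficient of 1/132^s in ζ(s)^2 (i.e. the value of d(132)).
d(132) = 12

ζ(s)^2 = (Σ 1/m^s)(Σ 1/k^s). The coefficient of 1/n^s in the product is the number of ordered pairs (m, k) with mk = n, which equals d(n). For n = 132, divisors are [1, 2, 3, 4, 6, 11, 12, 22, 33, 44, 66, 132], so d(132) = 12.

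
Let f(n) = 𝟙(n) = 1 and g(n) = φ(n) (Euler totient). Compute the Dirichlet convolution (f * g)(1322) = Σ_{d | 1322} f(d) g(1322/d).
(𝟙 * φ)(1322) = 1322

Divisors of 1322: [1, 2, 661, 1322]. For each d | 1322:
  d = 1: 𝟙(1) · φ(1322/1) = 1 · 660 = 660
  d = 2: 𝟙(2) · φ(1322/2) = 1 · 660 = 660
  d = 661: 𝟙(661) · φ(1322/661) = 1 · 1 = 1
  d = 1322: 𝟙(1322) · φ(1322/1322) = 1 · 1 = 1
Summing: (𝟙 * φ)(1322) = 660 + 660 + 1 + 1 = 1322.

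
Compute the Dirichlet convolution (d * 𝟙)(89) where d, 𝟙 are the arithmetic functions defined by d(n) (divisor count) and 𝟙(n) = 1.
(d * 𝟙)(89) = 3

Divisors of 89: [1, 89]. For each d | 89:
  d = 1: d(1) · 𝟙(89/1) = 1 · 1 = 1
  d = 89: d(89) · 𝟙(89/89) = 2 · 1 = 2
Summing: (d * 𝟙)(89) = 1 + 2 = 3.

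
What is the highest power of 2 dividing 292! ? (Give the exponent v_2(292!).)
v_2(292!) = 289

Legendre's formula: v_p(n!) = Σ_{k ≥ 1} ⌊n / p^k⌋. For p = 2, n = 292, the terms are:
  ⌊292/2^1⌋ = ⌊292/2⌋ = 146
  ⌊292/2^2⌋ = ⌊292/4⌋ = 73
  ⌊292/2^3⌋ = ⌊292/8⌋ = 36
  ⌊292/2^4⌋ = ⌊292/16⌋ = 18
  ⌊292/2^5⌋ = ⌊292/32⌋ = 9
  ⌊292/2^6⌋ = ⌊292/64⌋ = 4
  ⌊292/2^7⌋ = ⌊292/128⌋ = 2
  ⌊292/2^8⌋ = ⌊292/256⌋ = 1
(the next term ⌊292/2^9⌋ = 0, terminating the sum). Summing: v_2(292!) = 146 + 73 + 36 + 18 + 9 + 4 + 2 + 1 = 289.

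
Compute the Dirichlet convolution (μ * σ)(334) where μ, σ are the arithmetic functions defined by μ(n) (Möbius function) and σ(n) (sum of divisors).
(μ * σ)(334) = 334

Divisors of 334: [1, 2, 167, 334]. For each d | 334:
  d = 1: μ(1) · σ(334/1) = 1 · 504 = 504
  d = 2: μ(2) · σ(334/2) = -1 · 168 = -168
  d = 167: μ(167) · σ(334/167) = -1 · 3 = -3
  d = 334: μ(334) · σ(334/334) = 1 · 1 = 1
Summing: (μ * σ)(334) = 504 + -168 + -3 + 1 = 334.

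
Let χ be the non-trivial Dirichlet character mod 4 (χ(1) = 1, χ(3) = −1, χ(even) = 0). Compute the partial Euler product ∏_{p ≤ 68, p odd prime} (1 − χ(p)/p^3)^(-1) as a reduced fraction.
∏ = 497044101252700953274063170881740849527845657594881/512972994773739111227016105418519405174088647311360

The odd primes p ≤ 68 are [3, 5, 7, 11, 13, 17, 19, 23, 29, 31, 37, 41, 43, 47, 53, 59, 61, 67]. For each, χ(p) = 1 if p ≡ 1 mod 4, χ(p) = −1 if p ≡ 3 mod 4. Taking (1 − χ(p)/p^3)^(-1) = p^3/(p^3 − χ(p)): (1 − (-1)/3^3)^(-1) · (1 − (1)/5^3)^(-1) · (1 − (-1)/7^3)^(-1) · (1 − (-1)/11^3)^(-1) · (1 − (1)/13^3)^(-1) · (1 − (1)/17^3)^(-1) · (1 − (-1)/19^3)^(-1) · (1 − (-1)/23^3)^(-1) · (1 − (1)/29^3)^(-1) · (1 − (-1)/31^3)^(-1) · (1 − (1)/37^3)^(-1) · (1 − (1)/41^3)^(-1) · (1 − (-1)/43^3)^(-1) · (1 − (-1)/47^3)^(-1) · (1 − (1)/53^3)^(-1) · (1 − (-1)/59^3)^(-1) · (1 − (1)/61^3)^(-1) · (1 − (-1)/67^3)^(-1) = 497044101252700953274063170881740849527845657594881/512972994773739111227016105418519405174088647311360.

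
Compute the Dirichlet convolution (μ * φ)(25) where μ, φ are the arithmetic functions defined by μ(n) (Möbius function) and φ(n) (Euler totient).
(μ * φ)(25) = 16

Divisors of 25: [1, 5, 25]. For each d | 25:
  d = 1: μ(1) · φ(25/1) = 1 · 20 = 20
  d = 5: μ(5) · φ(25/5) = -1 · 4 = -4
  d = 25: μ(25) · φ(25/25) = 0 · 1 = 0
Summing: (μ * φ)(25) = 20 + -4 + 0 = 16.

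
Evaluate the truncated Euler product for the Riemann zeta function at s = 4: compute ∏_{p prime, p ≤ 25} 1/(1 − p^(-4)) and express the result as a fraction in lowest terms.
∏ = 179711034607426083154393/166042662475294310400000

The primes p ≤ 25 are [2, 3, 5, 7, 11, 13, 17, 19, 23]. For each prime, (1 − 1/p^4)^(-1) = p^4 / (p^4 − 1). The product is (1 − 1/2^4)^(-1), (1 − 1/3^4)^(-1), (1 − 1/5^4)^(-1), (1 − 1/7^4)^(-1), (1 − 1/11^4)^(-1), (1 − 1/13^4)^(-1), (1 − 1/17^4)^(-1), (1 − 1/19^4)^(-1), (1 − 1/23^4)^(-1) = ∏ p^4 / (p^4 − 1) = 179711034607426083154393/166042662475294310400000.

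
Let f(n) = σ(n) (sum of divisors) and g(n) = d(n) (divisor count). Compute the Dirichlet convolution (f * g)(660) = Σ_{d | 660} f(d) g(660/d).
(σ * d)(660) = 10752

Divisors of 660: [1, 2, 3, 4, 5, 6, 10, 11, 12, 15, 20, 22, 30, 33, 44, 55, 60, 66, 110, 132, 165, 220, 330, 660]. For each d | 660:
  d = 1: σ(1) · d(660/1) = 1 · 24 = 24
  d = 2: σ(2) · d(660/2) = 3 · 16 = 48
  d = 3: σ(3) · d(660/3) = 4 · 12 = 48
  d = 4: σ(4) · d(660/4) = 7 · 8 = 56
  d = 5: σ(5) · d(660/5) = 6 · 12 = 72
  d = 6: σ(6) · d(660/6) = 12 · 8 = 96
  d = 10: σ(10) · d(660/10) = 18 · 8 = 144
  d = 11: σ(11) · d(660/11) = 12 · 12 = 144
  d = 12: σ(12) · d(660/12) = 28 · 4 = 112
  d = 15: σ(15) · d(660/15) = 24 · 6 = 144
  d = 20: σ(20) · d(660/20) = 42 · 4 = 168
  d = 22: σ(22) · d(660/22) = 36 · 8 = 288
  d = 30: σ(30) · d(660/30) = 72 · 4 = 288
  d = 33: σ(33) · d(660/33) = 48 · 6 = 288
  d = 44: σ(44) · d(660/44) = 84 · 4 = 336
  d = 55: σ(55) · d(660/55) = 72 · 6 = 432
  d = 60: σ(60) · d(660/60) = 168 · 2 = 336
  d = 66: σ(66) · d(660/66) = 144 · 4 = 576
  d = 110: σ(110) · d(660/110) = 216 · 4 = 864
  d = 132: σ(132) · d(660/132) = 336 · 2 = 672
  d = 165: σ(165) · d(660/165) = 288 · 3 = 864
  d = 220: σ(220) · d(660/220) = 504 · 2 = 1008
  d = 330: σ(330) · d(660/330) = 864 · 2 = 1728
  d = 660: σ(660) · d(660/660) = 2016 · 1 = 2016
Summing: (σ * d)(660) = 24 + 48 + 48 + 56 + 72 + 96 + 144 + 144 + 112 + 144 + 168 + 288 + 288 + 288 + 336 + 432 + 336 + 576 + 864 + 672 + 864 + 1008 + 1728 + 2016 = 10752.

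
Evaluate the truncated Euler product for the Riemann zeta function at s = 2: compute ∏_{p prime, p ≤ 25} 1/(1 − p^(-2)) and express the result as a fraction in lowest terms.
∏ = 718188003533/440301256704

The primes p ≤ 25 are [2, 3, 5, 7, 11, 13, 17, 19, 23]. For each prime, (1 − 1/p^2)^(-1) = p^2 / (p^2 − 1). The product is (1 − 1/2^2)^(-1), (1 − 1/3^2)^(-1), (1 − 1/5^2)^(-1), (1 − 1/7^2)^(-1), (1 − 1/11^2)^(-1), (1 − 1/13^2)^(-1), (1 − 1/17^2)^(-1), (1 − 1/19^2)^(-1), (1 − 1/23^2)^(-1) = ∏ p^2 / (p^2 − 1) = 718188003533/440301256704.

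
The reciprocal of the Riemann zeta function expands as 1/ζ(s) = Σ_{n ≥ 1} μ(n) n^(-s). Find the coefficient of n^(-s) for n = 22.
μ(22) = 1

Factor n = 22 = 2 · 11. μ(n) = 0 if any exponent ≥ 2 (not squarefree); otherwise μ(n) = (−1)^{ω(n)} where ω(n) is the number of distinct prime factors. Applying: μ(22) = 1.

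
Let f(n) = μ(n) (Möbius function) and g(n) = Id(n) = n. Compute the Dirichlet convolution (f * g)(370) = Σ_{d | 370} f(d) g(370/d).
(μ * Id)(370) = 144

Divisors of 370: [1, 2, 5, 10, 37, 74, 185, 370]. For each d | 370:
  d = 1: μ(1) · Id(370/1) = 1 · 370 = 370
  d = 2: μ(2) · Id(370/2) = -1 · 185 = -185
  d = 5: μ(5) · Id(370/5) = -1 · 74 = -74
  d = 10: μ(10) · Id(370/10) = 1 · 37 = 37
  d = 37: μ(37) · Id(370/37) = -1 · 10 = -10
  d = 74: μ(74) · Id(370/74) = 1 · 5 = 5
  d = 185: μ(185) · Id(370/185) = 1 · 2 = 2
  d = 370: μ(370) · Id(370/370) = -1 · 1 = -1
Summing: (μ * Id)(370) = 370 + -185 + -74 + 37 + -10 + 5 + 2 + -1 = 144.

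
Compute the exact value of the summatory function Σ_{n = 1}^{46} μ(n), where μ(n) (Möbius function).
Σ_{n ≤ 46} μ(n) = -2

Compute μ(n) for each 1 ≤ n ≤ 46: μ(1) = 1, μ(2) = -1, μ(3) = -1, μ(4) = 0, μ(5) = -1, μ(6) = 1, μ(7) = -1, μ(8) = 0, μ(9) = 0, μ(10) = 1, μ(11) = -1, μ(12) = 0, μ(13) = -1, μ(14) = 1, μ(15) = 1, μ(16) = 0, μ(17) = -1, μ(18) = 0, μ(19) = -1, μ(20) = 0, μ(21) = 1, μ(22) = 1, μ(23) = -1, μ(24) = 0, μ(25) = 0, μ(26) = 1, μ(27) = 0, μ(28) = 0, μ(29) = -1, μ(30) = -1, μ(31) = -1, μ(32) = 0, μ(33) = 1, μ(34) = 1, μ(35) = 1, μ(36) = 0, μ(37) = -1, μ(38) = 1, μ(39) = 1, μ(40) = 0, μ(41) = -1, μ(42) = -1, μ(43) = -1, μ(44) = 0, μ(45) = 0, μ(46) = 1. Summing all 46 values: -2. (Mertens function M(x) = Σ_{n ≤ x} μ(n); on average M(x) should be small (PNT ⟺ M(x) = o(x)).)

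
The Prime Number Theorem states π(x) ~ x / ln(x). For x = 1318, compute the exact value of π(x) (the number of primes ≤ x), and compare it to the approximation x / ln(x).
π(1318) = 214;  x/ln(x) ≈ 183.47;  relative error ≈ 14.27%.

Directly count primes up to 1318: π(1318) = 214. The PNT approximation gives 1318/ln(1318) ≈ 1318/7.18387 ≈ 183.47. Relative error (π(x) − x/ln(x)) / π(x) ≈ 14.27%; the approximation is known to undercount slightly (Li(x) is a better estimate).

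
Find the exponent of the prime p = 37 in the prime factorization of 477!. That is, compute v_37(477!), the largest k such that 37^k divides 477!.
v_37(477!) = 12

Legendre's formula: v_p(n!) = Σ_{k ≥ 1} ⌊n / p^k⌋. For p = 37, n = 477, the terms are:
  ⌊477/37^1⌋ = ⌊477/37⌋ = 12
(the next term ⌊477/37^2⌋ = 0, terminating the sum). Summing: v_37(477!) = 12 = 12.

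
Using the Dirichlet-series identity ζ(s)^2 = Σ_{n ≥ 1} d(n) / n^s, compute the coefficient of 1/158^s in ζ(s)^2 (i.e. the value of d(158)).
d(158) = 4

ζ(s)^2 = (Σ 1/m^s)(Σ 1/k^s). The coefficient of 1/n^s in the product is the number of ordered pairs (m, k) with mk = n, which equals d(n). For n = 158, divisors are [1, 2, 79, 158], so d(158) = 4.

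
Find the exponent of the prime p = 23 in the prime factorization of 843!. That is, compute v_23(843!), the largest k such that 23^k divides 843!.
v_23(843!) = 37

Legendre's formula: v_p(n!) = Σ_{k ≥ 1} ⌊n / p^k⌋. For p = 23, n = 843, the terms are:
  ⌊843/23^1⌋ = ⌊843/23⌋ = 36
  ⌊843/23^2⌋ = ⌊843/529⌋ = 1
(the next term ⌊843/23^3⌋ = 0, terminating the sum). Summing: v_23(843!) = 36 + 1 = 37.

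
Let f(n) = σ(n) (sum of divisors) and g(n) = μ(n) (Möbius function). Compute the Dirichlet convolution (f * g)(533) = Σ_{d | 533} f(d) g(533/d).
(σ * μ)(533) = 533

Divisors of 533: [1, 13, 41, 533]. For each d | 533:
  d = 1: σ(1) · μ(533/1) = 1 · 1 = 1
  d = 13: σ(13) · μ(533/13) = 14 · -1 = -14
  d = 41: σ(41) · μ(533/41) = 42 · -1 = -42
  d = 533: σ(533) · μ(533/533) = 588 · 1 = 588
Summing: (σ * μ)(533) = 1 + -14 + -42 + 588 = 533.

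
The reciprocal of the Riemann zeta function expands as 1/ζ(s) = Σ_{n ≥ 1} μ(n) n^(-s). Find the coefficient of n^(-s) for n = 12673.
μ(12673) = -1

Factor n = 12673 = 19 · 23 · 29. μ(n) = 0 if any exponent ≥ 2 (not squarefree); otherwise μ(n) = (−1)^{ω(n)} where ω(n) is the number of distinct prime factors. Applying: μ(12673) = -1.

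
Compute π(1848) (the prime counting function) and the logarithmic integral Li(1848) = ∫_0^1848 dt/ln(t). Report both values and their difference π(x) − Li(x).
π(1848) = 283;  Li(1848) ≈ 294.71;  π(x) − Li(x) ≈ -11.71.

Direct count of primes ≤ 1848 gives π(1848) = 283. Numerical evaluation of the logarithmic integral gives Li(1848) ≈ 294.71. The difference π(x) − Li(x) ≈ -11.71 is typically negative for small/moderate x (Li(x) overestimates), though Littlewood's theorem shows this sign changes infinitely often.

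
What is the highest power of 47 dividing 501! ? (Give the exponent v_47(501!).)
v_47(501!) = 10

Legendre's formula: v_p(n!) = Σ_{k ≥ 1} ⌊n / p^k⌋. For p = 47, n = 501, the terms are:
  ⌊501/47^1⌋ = ⌊501/47⌋ = 10
(the next term ⌊501/47^2⌋ = 0, terminating the sum). Summing: v_47(501!) = 10 = 10.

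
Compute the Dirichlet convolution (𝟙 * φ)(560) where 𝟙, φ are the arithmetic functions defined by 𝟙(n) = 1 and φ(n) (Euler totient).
(𝟙 * φ)(560) = 560

Divisors of 560: [1, 2, 4, 5, 7, 8, 10, 14, 16, 20, 28, 35, 40, 56, 70, 80, 112, 140, 280, 560]. For each d | 560:
  d = 1: 𝟙(1) · φ(560/1) = 1 · 192 = 192
  d = 2: 𝟙(2) · φ(560/2) = 1 · 96 = 96
  d = 4: 𝟙(4) · φ(560/4) = 1 · 48 = 48
  d = 5: 𝟙(5) · φ(560/5) = 1 · 48 = 48
  d = 7: 𝟙(7) · φ(560/7) = 1 · 32 = 32
  d = 8: 𝟙(8) · φ(560/8) = 1 · 24 = 24
  d = 10: 𝟙(10) · φ(560/10) = 1 · 24 = 24
  d = 14: 𝟙(14) · φ(560/14) = 1 · 16 = 16
  d = 16: 𝟙(16) · φ(560/16) = 1 · 24 = 24
  d = 20: 𝟙(20) · φ(560/20) = 1 · 12 = 12
  d = 28: 𝟙(28) · φ(560/28) = 1 · 8 = 8
  d = 35: 𝟙(35) · φ(560/35) = 1 · 8 = 8
  d = 40: 𝟙(40) · φ(560/40) = 1 · 6 = 6
  d = 56: 𝟙(56) · φ(560/56) = 1 · 4 = 4
  d = 70: 𝟙(70) · φ(560/70) = 1 · 4 = 4
  d = 80: 𝟙(80) · φ(560/80) = 1 · 6 = 6
  d = 112: 𝟙(112) · φ(560/112) = 1 · 4 = 4
  d = 140: 𝟙(140) · φ(560/140) = 1 · 2 = 2
  d = 280: 𝟙(280) · φ(560/280) = 1 · 1 = 1
  d = 560: 𝟙(560) · φ(560/560) = 1 · 1 = 1
Summing: (𝟙 * φ)(560) = 192 + 96 + 48 + 48 + 32 + 24 + 24 + 16 + 24 + 12 + 8 + 8 + 6 + 4 + 4 + 6 + 4 + 2 + 1 + 1 = 560.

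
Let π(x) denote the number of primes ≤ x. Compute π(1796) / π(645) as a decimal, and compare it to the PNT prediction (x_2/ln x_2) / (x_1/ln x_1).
π(1796)/π(645) = 278/117 ≈ 2.3761;  PNT prediction ≈ 2.4040.

π(645) = 117 and π(1796) = 278, so π(1796)/π(645) ≈ 2.3761. The PNT-predicted ratio is (1796/ln(1796)) / (645/ln(645)) ≈ 2.4040. The two agree to within a few percent, as expected.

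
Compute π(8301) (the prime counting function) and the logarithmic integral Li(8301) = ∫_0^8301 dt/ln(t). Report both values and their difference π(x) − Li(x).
π(8301) = 1042;  Li(8301) ≈ 1059.84;  π(x) − Li(x) ≈ -17.84.

Direct count of primes ≤ 8301 gives π(8301) = 1042. Numerical evaluation of the logarithmic integral gives Li(8301) ≈ 1059.84. The difference π(x) − Li(x) ≈ -17.84 is typically negative for small/moderate x (Li(x) overestimates), though Littlewood's theorem shows this sign changes infinitely often.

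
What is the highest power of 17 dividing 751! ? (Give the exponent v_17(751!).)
v_17(751!) = 46

Legendre's formula: v_p(n!) = Σ_{k ≥ 1} ⌊n / p^k⌋. For p = 17, n = 751, the terms are:
  ⌊751/17^1⌋ = ⌊751/17⌋ = 44
  ⌊751/17^2⌋ = ⌊751/289⌋ = 2
(the next term ⌊751/17^3⌋ = 0, terminating the sum). Summing: v_17(751!) = 44 + 2 = 46.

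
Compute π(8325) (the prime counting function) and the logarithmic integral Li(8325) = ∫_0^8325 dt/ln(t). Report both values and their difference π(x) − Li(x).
π(8325) = 1044;  Li(8325) ≈ 1062.50;  π(x) − Li(x) ≈ -18.50.

Direct count of primes ≤ 8325 gives π(8325) = 1044. Numerical evaluation of the logarithmic integral gives Li(8325) ≈ 1062.50. The difference π(x) − Li(x) ≈ -18.50 is typically negative for small/moderate x (Li(x) overestimates), though Littlewood's theorem shows this sign changes infinitely often.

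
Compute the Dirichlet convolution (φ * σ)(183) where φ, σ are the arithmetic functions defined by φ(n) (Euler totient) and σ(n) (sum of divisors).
(φ * σ)(183) = 732

Divisors of 183: [1, 3, 61, 183]. For each d | 183:
  d = 1: φ(1) · σ(183/1) = 1 · 248 = 248
  d = 3: φ(3) · σ(183/3) = 2 · 62 = 124
  d = 61: φ(61) · σ(183/61) = 60 · 4 = 240
  d = 183: φ(183) · σ(183/183) = 120 · 1 = 120
Summing: (φ * σ)(183) = 248 + 124 + 240 + 120 = 732.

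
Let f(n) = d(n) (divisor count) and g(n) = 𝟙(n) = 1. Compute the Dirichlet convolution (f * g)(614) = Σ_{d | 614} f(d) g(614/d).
(d * 𝟙)(614) = 9

Divisors of 614: [1, 2, 307, 614]. For each d | 614:
  d = 1: d(1) · 𝟙(614/1) = 1 · 1 = 1
  d = 2: d(2) · 𝟙(614/2) = 2 · 1 = 2
  d = 307: d(307) · 𝟙(614/307) = 2 · 1 = 2
  d = 614: d(614) · 𝟙(614/614) = 4 · 1 = 4
Summing: (d * 𝟙)(614) = 1 + 2 + 2 + 4 = 9.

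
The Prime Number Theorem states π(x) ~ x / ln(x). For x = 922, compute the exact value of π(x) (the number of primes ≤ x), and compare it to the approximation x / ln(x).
π(922) = 157;  x/ln(x) ≈ 135.06;  relative error ≈ 13.97%.

Directly count primes up to 922: π(922) = 157. The PNT approximation gives 922/ln(922) ≈ 922/6.82655 ≈ 135.06. Relative error (π(x) − x/ln(x)) / π(x) ≈ 13.97%; the approximation is known to undercount slightly (Li(x) is a better estimate).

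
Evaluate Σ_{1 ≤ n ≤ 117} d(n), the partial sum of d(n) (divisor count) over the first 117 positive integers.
Σ_{n ≤ 117} d(n) = 578

Compute d(n) for each 1 ≤ n ≤ 117: d(1) = 1, d(2) = 2, d(3) = 2, d(4) = 3, d(5) = 2, d(6) = 4, d(7) = 2, d(8) = 4, d(9) = 3, d(10) = 4, d(11) = 2, d(12) = 6, d(13) = 2, d(14) = 4, d(15) = 4, d(16) = 5, d(17) = 2, d(18) = 6, d(19) = 2, d(20) = 6, d(21) = 4, d(22) = 4, d(23) = 2, d(24) = 8, d(25) = 3, d(26) = 4, d(27) = 4, d(28) = 6, d(29) = 2, d(30) = 8, d(31) = 2, d(32) = 6, d(33) = 4, d(34) = 4, d(35) = 4, d(36) = 9, d(37) = 2, d(38) = 4, d(39) = 4, d(40) = 8, d(41) = 2, d(42) = 8, d(43) = 2, d(44) = 6, d(45) = 6, d(46) = 4, d(47) = 2, d(48) = 10, d(49) = 3, d(50) = 6, d(51) = 4, d(52) = 6, d(53) = 2, d(54) = 8, d(55) = 4, d(56) = 8, d(57) = 4, d(58) = 4, d(59) = 2, d(60) = 12, d(61) = 2, d(62) = 4, d(63) = 6, d(64) = 7, d(65) = 4, d(66) = 8, d(67) = 2, d(68) = 6, d(69) = 4, d(70) = 8, d(71) = 2, d(72) = 12, d(73) = 2, d(74) = 4, d(75) = 6, d(76) = 6, d(77) = 4, d(78) = 8, d(79) = 2, d(80) = 10, d(81) = 5, d(82) = 4, d(83) = 2, d(84) = 12, d(85) = 4, d(86) = 4, d(87) = 4, d(88) = 8, d(89) = 2, d(90) = 12, d(91) = 4, d(92) = 6, d(93) = 4, d(94) = 4, d(95) = 4, d(96) = 12, d(97) = 2, d(98) = 6, d(99) = 6, d(100) = 9, d(101) = 2, d(102) = 8, d(103) = 2, d(104) = 8, d(105) = 8, d(106) = 4, d(107) = 2, d(108) = 12, d(109) = 2, d(110) = 8, d(111) = 4, d(112) = 10, d(113) = 2, d(114) = 8, d(115) = 4, d(116) = 6, d(117) = 6. Summing all 117 values: 578. (Dirichlet's divisor formula: Σ_{n ≤ x} d(n) = x ln(x) + (2γ − 1) x + O(√x). For x = 117, the asymptotic estimate is ≈ 575.24.)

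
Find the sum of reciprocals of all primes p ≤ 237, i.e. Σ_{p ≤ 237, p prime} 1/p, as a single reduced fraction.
Σ 1/p = 8762990377702925264993654890050782886250854676753323401606562622367345144099360398279019780479/4445236185272185438169240794291312557432222642727183809026451438704160103479600800432029464270

π(237) = 51, so the primes ≤ 237 are [2, 3, 5, 7, 11, 13, 17, 19, 23, 29, 31, 37, 41, 43, 47, 53, 59, 61, 67, 71, 73, 79, 83, 89, 97, 101, 103, 107, 109, 113, 127, 131, 137, 139, 149, 151, 157, 163, 167, 173, 179, 181, 191, 193, 197, 199, 211, 223, 227, 229, 233]. Summing 1/p over these primes: 8762990377702925264993654890050782886250854676753323401606562622367345144099360398279019780479/4445236185272185438169240794291312557432222642727183809026451438704160103479600800432029464270 ≈ 1.9713. Mertens estimate ln ln(237) + 0.2615 ≈ 1.9604.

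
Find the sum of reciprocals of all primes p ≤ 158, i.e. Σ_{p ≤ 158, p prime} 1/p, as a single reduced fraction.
Σ 1/p = 67195167335560670940823020383181530154843058347995389615845419/35375166993717494840635767087951744212057570647889977422429870

π(158) = 37, so the primes ≤ 158 are [2, 3, 5, 7, 11, 13, 17, 19, 23, 29, 31, 37, 41, 43, 47, 53, 59, 61, 67, 71, 73, 79, 83, 89, 97, 101, 103, 107, 109, 113, 127, 131, 137, 139, 149, 151, 157]. Summing 1/p over these primes: 67195167335560670940823020383181530154843058347995389615845419/35375166993717494840635767087951744212057570647889977422429870 ≈ 1.8995. Mertens estimate ln ln(158) + 0.2615 ≈ 1.8834.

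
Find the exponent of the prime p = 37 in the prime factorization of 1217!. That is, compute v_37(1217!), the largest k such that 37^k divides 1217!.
v_37(1217!) = 32

Legendre's formula: v_p(n!) = Σ_{k ≥ 1} ⌊n / p^k⌋. For p = 37, n = 1217, the terms are:
  ⌊1217/37^1⌋ = ⌊1217/37⌋ = 32
(the next term ⌊1217/37^2⌋ = 0, terminating the sum). Summing: v_37(1217!) = 32 = 32.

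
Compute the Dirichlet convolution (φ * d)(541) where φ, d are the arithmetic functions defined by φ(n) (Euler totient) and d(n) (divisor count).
(φ * d)(541) = 542

Divisors of 541: [1, 541]. For each d | 541:
  d = 1: φ(1) · d(541/1) = 1 · 2 = 2
  d = 541: φ(541) · d(541/541) = 540 · 1 = 540
Summing: (φ * d)(541) = 2 + 540 = 542.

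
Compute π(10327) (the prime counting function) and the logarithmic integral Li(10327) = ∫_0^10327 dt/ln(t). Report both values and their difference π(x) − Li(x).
π(10327) = 1266;  Li(10327) ≈ 1281.58;  π(x) − Li(x) ≈ -15.58.

Direct count of primes ≤ 10327 gives π(10327) = 1266. Numerical evaluation of the logarithmic integral gives Li(10327) ≈ 1281.58. The difference π(x) − Li(x) ≈ -15.58 is typically negative for small/moderate x (Li(x) overestimates), though Littlewood's theorem shows this sign changes infinitely often.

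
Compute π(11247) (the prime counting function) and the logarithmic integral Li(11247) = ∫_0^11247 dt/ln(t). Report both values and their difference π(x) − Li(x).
π(11247) = 1359;  Li(11247) ≈ 1380.66;  π(x) − Li(x) ≈ -21.66.

Direct count of primes ≤ 11247 gives π(11247) = 1359. Numerical evaluation of the logarithmic integral gives Li(11247) ≈ 1380.66. The difference π(x) − Li(x) ≈ -21.66 is typically negative for small/moderate x (Li(x) overestimates), though Littlewood's theorem shows this sign changes infinitely often.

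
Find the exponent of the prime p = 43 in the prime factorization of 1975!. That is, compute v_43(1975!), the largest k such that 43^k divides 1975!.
v_43(1975!) = 46

Legendre's formula: v_p(n!) = Σ_{k ≥ 1} ⌊n / p^k⌋. For p = 43, n = 1975, the terms are:
  ⌊1975/43^1⌋ = ⌊1975/43⌋ = 45
  ⌊1975/43^2⌋ = ⌊1975/1849⌋ = 1
(the next term ⌊1975/43^3⌋ = 0, terminating the sum). Summing: v_43(1975!) = 45 + 1 = 46.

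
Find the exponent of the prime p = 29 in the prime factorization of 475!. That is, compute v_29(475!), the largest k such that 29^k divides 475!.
v_29(475!) = 16

Legendre's formula: v_p(n!) = Σ_{k ≥ 1} ⌊n / p^k⌋. For p = 29, n = 475, the terms are:
  ⌊475/29^1⌋ = ⌊475/29⌋ = 16
(the next term ⌊475/29^2⌋ = 0, terminating the sum). Summing: v_29(475!) = 16 = 16.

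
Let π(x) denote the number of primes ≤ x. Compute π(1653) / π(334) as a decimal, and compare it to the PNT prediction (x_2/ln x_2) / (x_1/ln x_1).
π(1653)/π(334) = 259/67 ≈ 3.8657;  PNT prediction ≈ 3.8811.

π(334) = 67 and π(1653) = 259, so π(1653)/π(334) ≈ 3.8657. The PNT-predicted ratio is (1653/ln(1653)) / (334/ln(334)) ≈ 3.8811. The two agree to within a few percent, as expected.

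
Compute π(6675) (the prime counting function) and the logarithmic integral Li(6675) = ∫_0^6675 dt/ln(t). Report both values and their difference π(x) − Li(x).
π(6675) = 860;  Li(6675) ≈ 877.52;  π(x) − Li(x) ≈ -17.52.

Direct count of primes ≤ 6675 gives π(6675) = 860. Numerical evaluation of the logarithmic integral gives Li(6675) ≈ 877.52. The difference π(x) − Li(x) ≈ -17.52 is typically negative for small/moderate x (Li(x) overestimates), though Littlewood's theorem shows this sign changes infinitely often.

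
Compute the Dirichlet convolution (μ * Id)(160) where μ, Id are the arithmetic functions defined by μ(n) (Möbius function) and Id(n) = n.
(μ * Id)(160) = 64

Divisors of 160: [1, 2, 4, 5, 8, 10, 16, 20, 32, 40, 80, 160]. For each d | 160:
  d = 1: μ(1) · Id(160/1) = 1 · 160 = 160
  d = 2: μ(2) · Id(160/2) = -1 · 80 = -80
  d = 4: μ(4) · Id(160/4) = 0 · 40 = 0
  d = 5: μ(5) · Id(160/5) = -1 · 32 = -32
  d = 8: μ(8) · Id(160/8) = 0 · 20 = 0
  d = 10: μ(10) · Id(160/10) = 1 · 16 = 16
  d = 16: μ(16) · Id(160/16) = 0 · 10 = 0
  d = 20: μ(20) · Id(160/20) = 0 · 8 = 0
  d = 32: μ(32) · Id(160/32) = 0 · 5 = 0
  d = 40: μ(40) · Id(160/40) = 0 · 4 = 0
  d = 80: μ(80) · Id(160/80) = 0 · 2 = 0
  d = 160: μ(160) · Id(160/160) = 0 · 1 = 0
Summing: (μ * Id)(160) = 160 + -80 + 0 + -32 + 0 + 16 + 0 + 0 + 0 + 0 + 0 + 0 = 64.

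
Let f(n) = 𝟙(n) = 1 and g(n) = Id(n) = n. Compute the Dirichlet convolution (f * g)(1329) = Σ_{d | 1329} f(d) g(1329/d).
(𝟙 * Id)(1329) = 1776

Divisors of 1329: [1, 3, 443, 1329]. For each d | 1329:
  d = 1: 𝟙(1) · Id(1329/1) = 1 · 1329 = 1329
  d = 3: 𝟙(3) · Id(1329/3) = 1 · 443 = 443
  d = 443: 𝟙(443) · Id(1329/443) = 1 · 3 = 3
  d = 1329: 𝟙(1329) · Id(1329/1329) = 1 · 1 = 1
Summing: (𝟙 * Id)(1329) = 1329 + 443 + 3 + 1 = 1776.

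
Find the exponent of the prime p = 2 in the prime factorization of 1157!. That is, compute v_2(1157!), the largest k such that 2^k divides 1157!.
v_2(1157!) = 1153

Legendre's formula: v_p(n!) = Σ_{k ≥ 1} ⌊n / p^k⌋. For p = 2, n = 1157, the terms are:
  ⌊1157/2^1⌋ = ⌊1157/2⌋ = 578
  ⌊1157/2^2⌋ = ⌊1157/4⌋ = 289
  ⌊1157/2^3⌋ = ⌊1157/8⌋ = 144
  ⌊1157/2^4⌋ = ⌊1157/16⌋ = 72
  ⌊1157/2^5⌋ = ⌊1157/32⌋ = 36
  ⌊1157/2^6⌋ = ⌊1157/64⌋ = 18
  ⌊1157/2^7⌋ = ⌊1157/128⌋ = 9
  ⌊1157/2^8⌋ = ⌊1157/256⌋ = 4
  ⌊1157/2^9⌋ = ⌊1157/512⌋ = 2
  ⌊1157/2^10⌋ = ⌊1157/1024⌋ = 1
(the next term ⌊1157/2^11⌋ = 0, terminating the sum). Summing: v_2(1157!) = 578 + 289 + 144 + 72 + 36 + 18 + 9 + 4 + 2 + 1 = 1153.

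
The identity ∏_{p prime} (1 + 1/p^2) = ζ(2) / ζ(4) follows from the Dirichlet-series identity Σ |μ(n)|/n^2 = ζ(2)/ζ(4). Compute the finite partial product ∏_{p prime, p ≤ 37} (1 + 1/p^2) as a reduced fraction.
∏ = 270008184968000000/178631837133343209

The primes p ≤ 37 are [2, 3, 5, 7, 11, 13, 17, 19, 23, 29, 31, 37]. For each, (1 + 1/p^2) = (p^2 + 1)/p^2. Multiplying these fractions over p ∈ [2, 3, 5, 7, 11, 13, 17, 19, 23, 29, 31, 37] gives 270008184968000000/178631837133343209. (In the limit P → ∞ this tends to ζ(2)/ζ(4).)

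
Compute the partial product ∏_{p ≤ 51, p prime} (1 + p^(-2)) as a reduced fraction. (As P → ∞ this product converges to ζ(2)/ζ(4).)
∏ = 101793085732936000000000/67237345888235944242129

The primes p ≤ 51 are [2, 3, 5, 7, 11, 13, 17, 19, 23, 29, 31, 37, 41, 43, 47]. For each, (1 + 1/p^2) = (p^2 + 1)/p^2. Multiplying these fractions over p ∈ [2, 3, 5, 7, 11, 13, 17, 19, 23, 29, 31, 37, 41, 43, 47] gives 101793085732936000000000/67237345888235944242129. (In the limit P → ∞ this tends to ζ(2)/ζ(4).)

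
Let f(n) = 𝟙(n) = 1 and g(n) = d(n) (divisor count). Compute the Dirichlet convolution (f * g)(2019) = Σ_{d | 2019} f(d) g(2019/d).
(𝟙 * d)(2019) = 9

Divisors of 2019: [1, 3, 673, 2019]. For each d | 2019:
  d = 1: 𝟙(1) · d(2019/1) = 1 · 4 = 4
  d = 3: 𝟙(3) · d(2019/3) = 1 · 2 = 2
  d = 673: 𝟙(673) · d(2019/673) = 1 · 2 = 2
  d = 2019: 𝟙(2019) · d(2019/2019) = 1 · 1 = 1
Summing: (𝟙 * d)(2019) = 4 + 2 + 2 + 1 = 9.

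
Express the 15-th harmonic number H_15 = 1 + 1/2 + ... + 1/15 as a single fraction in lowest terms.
H_15 = 1195757/360360

Direct summation: H_15 = 1 + 1/2 + ... + 1/15. The least common denominator is lcm(1, ..., 15) = 360360; over this denominator the numerator is 360360 + 180180 + 120120 + 90090 + 72072 + 60060 + 51480 + 45045 + 40040 + 36036 + 32760 + 30030 + 27720 + 25740 + 24024 = 1195757, so H_15 = 1195757/360360 (already in lowest terms) ≈ 3.31823. (The PNT-adjacent estimate ln(15) + γ ≈ 3.28527 matches within O(1/n).)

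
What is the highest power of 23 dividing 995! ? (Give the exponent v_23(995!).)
v_23(995!) = 44

Legendre's formula: v_p(n!) = Σ_{k ≥ 1} ⌊n / p^k⌋. For p = 23, n = 995, the terms are:
  ⌊995/23^1⌋ = ⌊995/23⌋ = 43
  ⌊995/23^2⌋ = ⌊995/529⌋ = 1
(the next term ⌊995/23^3⌋ = 0, terminating the sum). Summing: v_23(995!) = 43 + 1 = 44.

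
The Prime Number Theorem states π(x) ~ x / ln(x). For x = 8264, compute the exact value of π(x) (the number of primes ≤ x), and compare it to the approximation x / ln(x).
π(8264) = 1036;  x/ln(x) ≈ 916.22;  relative error ≈ 11.56%.

Directly count primes up to 8264: π(8264) = 1036. The PNT approximation gives 8264/ln(8264) ≈ 8264/9.01966 ≈ 916.22. Relative error (π(x) − x/ln(x)) / π(x) ≈ 11.56%; the approximation is known to undercount slightly (Li(x) is a better estimate).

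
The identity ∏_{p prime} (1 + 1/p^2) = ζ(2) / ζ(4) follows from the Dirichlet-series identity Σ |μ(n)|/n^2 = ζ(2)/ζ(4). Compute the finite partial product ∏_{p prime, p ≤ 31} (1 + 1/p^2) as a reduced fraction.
∏ = 7292191856800000/4827887490090357

The primes p ≤ 31 are [2, 3, 5, 7, 11, 13, 17, 19, 23, 29, 31]. For each, (1 + 1/p^2) = (p^2 + 1)/p^2. Multiplying these fractions over p ∈ [2, 3, 5, 7, 11, 13, 17, 19, 23, 29, 31] gives 7292191856800000/4827887490090357. (In the limit P → ∞ this tends to ζ(2)/ζ(4).)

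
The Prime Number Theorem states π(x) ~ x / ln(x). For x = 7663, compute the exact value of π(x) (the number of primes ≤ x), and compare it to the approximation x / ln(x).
π(7663) = 971;  x/ln(x) ≈ 856.76;  relative error ≈ 11.77%.

Directly count primes up to 7663: π(7663) = 971. The PNT approximation gives 7663/ln(7663) ≈ 7663/8.94416 ≈ 856.76. Relative error (π(x) − x/ln(x)) / π(x) ≈ 11.77%; the approximation is known to undercount slightly (Li(x) is a better estimate).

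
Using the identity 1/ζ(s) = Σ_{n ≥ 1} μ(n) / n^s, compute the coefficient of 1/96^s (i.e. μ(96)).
μ(96) = 0

Factor n = 96 = 2^5 · 3. μ(n) = 0 if any exponent ≥ 2 (not squarefree); otherwise μ(n) = (−1)^{ω(n)} where ω(n) is the number of distinct prime factors. Applying: μ(96) = 0.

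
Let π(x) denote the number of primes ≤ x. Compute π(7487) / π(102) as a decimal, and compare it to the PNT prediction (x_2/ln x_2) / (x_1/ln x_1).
π(7487)/π(102) = 948/26 ≈ 36.4615;  PNT prediction ≈ 38.0546.

π(102) = 26 and π(7487) = 948, so π(7487)/π(102) ≈ 36.4615. The PNT-predicted ratio is (7487/ln(7487)) / (102/ln(102)) ≈ 38.0546. The two agree to within a few percent, as expected.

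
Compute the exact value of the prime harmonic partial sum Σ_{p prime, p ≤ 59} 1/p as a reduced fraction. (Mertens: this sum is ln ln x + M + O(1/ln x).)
Σ 1/p = 3263815694539731437539/1922760350154212639070

π(59) = 17, so the primes ≤ 59 are [2, 3, 5, 7, 11, 13, 17, 19, 23, 29, 31, 37, 41, 43, 47, 53, 59]. Summing 1/p over these primes: 3263815694539731437539/1922760350154212639070 ≈ 1.6975. Mertens estimate ln ln(59) + 0.2615 ≈ 1.6670.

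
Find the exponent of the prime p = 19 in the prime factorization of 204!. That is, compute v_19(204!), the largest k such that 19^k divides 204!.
v_19(204!) = 10

Legendre's formula: v_p(n!) = Σ_{k ≥ 1} ⌊n / p^k⌋. For p = 19, n = 204, the terms are:
  ⌊204/19^1⌋ = ⌊204/19⌋ = 10
(the next term ⌊204/19^2⌋ = 0, terminating the sum). Summing: v_19(204!) = 10 = 10.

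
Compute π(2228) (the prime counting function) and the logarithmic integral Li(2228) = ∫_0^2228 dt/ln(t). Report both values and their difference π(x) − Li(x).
π(2228) = 331;  Li(2228) ≈ 344.59;  π(x) − Li(x) ≈ -13.59.

Direct count of primes ≤ 2228 gives π(2228) = 331. Numerical evaluation of the logarithmic integral gives Li(2228) ≈ 344.59. The difference π(x) − Li(x) ≈ -13.59 is typically negative for small/moderate x (Li(x) overestimates), though Littlewood's theorem shows this sign changes infinitely often.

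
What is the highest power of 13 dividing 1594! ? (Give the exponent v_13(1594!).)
v_13(1594!) = 131

Legendre's formula: v_p(n!) = Σ_{k ≥ 1} ⌊n / p^k⌋. For p = 13, n = 1594, the terms are:
  ⌊1594/13^1⌋ = ⌊1594/13⌋ = 122
  ⌊1594/13^2⌋ = ⌊1594/169⌋ = 9
(the next term ⌊1594/13^3⌋ = 0, terminating the sum). Summing: v_13(1594!) = 122 + 9 = 131.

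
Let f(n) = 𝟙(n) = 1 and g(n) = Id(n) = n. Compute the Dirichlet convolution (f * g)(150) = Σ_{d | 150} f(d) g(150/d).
(𝟙 * Id)(150) = 372

Divisors of 150: [1, 2, 3, 5, 6, 10, 15, 25, 30, 50, 75, 150]. For each d | 150:
  d = 1: 𝟙(1) · Id(150/1) = 1 · 150 = 150
  d = 2: 𝟙(2) · Id(150/2) = 1 · 75 = 75
  d = 3: 𝟙(3) · Id(150/3) = 1 · 50 = 50
  d = 5: 𝟙(5) · Id(150/5) = 1 · 30 = 30
  d = 6: 𝟙(6) · Id(150/6) = 1 · 25 = 25
  d = 10: 𝟙(10) · Id(150/10) = 1 · 15 = 15
  d = 15: 𝟙(15) · Id(150/15) = 1 · 10 = 10
  d = 25: 𝟙(25) · Id(150/25) = 1 · 6 = 6
  d = 30: 𝟙(30) · Id(150/30) = 1 · 5 = 5
  d = 50: 𝟙(50) · Id(150/50) = 1 · 3 = 3
  d = 75: 𝟙(75) · Id(150/75) = 1 · 2 = 2
  d = 150: 𝟙(150) · Id(150/150) = 1 · 1 = 1
Summing: (𝟙 * Id)(150) = 150 + 75 + 50 + 30 + 25 + 15 + 10 + 6 + 5 + 3 + 2 + 1 = 372.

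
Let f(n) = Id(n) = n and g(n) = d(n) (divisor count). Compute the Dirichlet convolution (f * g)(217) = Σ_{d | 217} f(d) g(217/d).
(Id * d)(217) = 297

Divisors of 217: [1, 7, 31, 217]. For each d | 217:
  d = 1: Id(1) · d(217/1) = 1 · 4 = 4
  d = 7: Id(7) · d(217/7) = 7 · 2 = 14
  d = 31: Id(31) · d(217/31) = 31 · 2 = 62
  d = 217: Id(217) · d(217/217) = 217 · 1 = 217
Summing: (Id * d)(217) = 4 + 14 + 62 + 217 = 297.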